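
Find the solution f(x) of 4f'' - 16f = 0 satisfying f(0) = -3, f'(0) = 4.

Divide through by 4: f'' - 4f = 0.
Characteristic equation r² - 4 = 0 factors as (r - 2)(r + 2) = 0, so r = 2, -2.
Hence f_h = C1*exp(2*x) + C2*exp(-2*x).
Apply the initial conditions: f(0) = C1 + C2 = -3 and f'(0) = -2*C2 + 2*C1 = 4. Solving gives C1 = -1/2, C2 = -5/2.

f = -5*exp(-2*x)/2 - exp(2*x)/2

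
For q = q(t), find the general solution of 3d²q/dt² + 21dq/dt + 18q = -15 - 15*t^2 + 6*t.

Divide through by 3: q'' + 7q' + 6q = -5 - 5*t^2 + 2*t.
Characteristic equation r² + 7r + 6 = 0 factors as (r + 1)(r + 6) = 0, so r = -1, -6.
Hence q_h = C1*exp(-t) + C2*exp(-6*t).
For the particular solution try q_p = A0 + A1*t + A2*t^2. Substituting and matching coefficients of each power of t gives A0 = -347/108, A1 = 41/18, A2 = -5/6, so q_p = -347/108 - 5*t^2/6 + 41*t/18.

q = -347/108 - 5*t**2/6 + 41*t/18 + C1*exp(-t) + C2*exp(-6*t)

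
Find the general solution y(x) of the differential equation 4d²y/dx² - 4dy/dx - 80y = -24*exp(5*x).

Divide through by 4: y'' - y' - 20y = -6*exp(5*x).
Characteristic equation r² - r - 20 = 0 factors as (r - 5)(r + 4) = 0, so r = 5, -4.
Hence y_h = C1*exp(5*x) + C2*exp(-4*x).
Since exp(5*x) solves the homogeneous equation (r = 5 is a root of multiplicity 1), multiply the trial by x. Try y_p = A*x*exp(5*x). Substituting into the equation and dividing by exp(5*x) gives A = -2/3, so y_p = -2*x*exp(5*x)/3.

y = C1*exp(5*x) + C2*exp(-4*x) - 2*x*exp(5*x)/3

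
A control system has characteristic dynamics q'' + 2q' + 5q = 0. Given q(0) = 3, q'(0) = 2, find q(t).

Characteristic equation r² + 2r + 5 = 0 has discriminant (2)² - 4·(5) = -16 < 0, so r = -1 ± 2i.
Hence q_h = C1*cos(2*t)*exp(-t) + C2*exp(-t)*sin(2*t).
Apply the initial conditions: q(0) = C1 = 3 and q'(0) = -C1 + 2*C2 = 2. Solving gives C1 = 3, C2 = 5/2.

q = 3*cos(2*t)*exp(-t) + 5*exp(-t)*sin(2*t)/2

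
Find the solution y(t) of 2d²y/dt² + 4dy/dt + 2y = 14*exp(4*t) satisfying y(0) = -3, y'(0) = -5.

Divide through by 2: y'' + 2y' + y = 7*exp(4*t).
Characteristic equation r² + 2r + 1 = 0 has discriminant (2)² - 4·(1) = 0, so r = -1 is a repeated root.
Hence y_h = (C1 + C2*t)*exp(-t).
Try y_p = A*exp(4*t). Substituting into the equation and dividing by exp(4*t) gives A = 7/25, so y_p = 7*exp(4*t)/25.
General solution: y = 7*exp(4*t)/25 + C1*exp(-t) + C2*t*exp(-t).
Apply the initial conditions: y(0) = 7/25 + C1 = -3 and y'(0) = 28/25 + C2 - C1 = -5. Solving gives C1 = -82/25, C2 = -47/5.

y = -82*exp(-t)/25 + 7*exp(4*t)/25 - 47*t*exp(-t)/5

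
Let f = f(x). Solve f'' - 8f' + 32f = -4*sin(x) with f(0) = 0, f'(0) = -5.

Characteristic equation r² - 8r + 32 = 0 has discriminant (-8)² - 4·(32) = -64 < 0, so r = 4 ± 4i.
Hence f_h = C1*cos(4*x)*exp(4*x) + C2*exp(4*x)*sin(4*x).
Try f_p = A*cos(x) + B*sin(x). Substituting and equating the coefficients of cos(x) and sin(x) gives A = -32/1025, B = -124/1025, so f_p = -124*sin(x)/1025 - 32*cos(x)/1025.
General solution: f = -124*sin(x)/1025 - 32*cos(x)/1025 + C1*cos(4*x)*exp(4*x) + C2*exp(4*x)*sin(4*x).
Apply the initial conditions: f(0) = -32/1025 + C1 = 0 and f'(0) = -124/1025 + 4*C1 + 4*C2 = -5. Solving gives C1 = 32/1025, C2 = -5129/4100.

f = -124*sin(x)/1025 - 32*cos(x)/1025 - 5129*exp(4*x)*sin(4*x)/4100 + 32*cos(4*x)*exp(4*x)/1025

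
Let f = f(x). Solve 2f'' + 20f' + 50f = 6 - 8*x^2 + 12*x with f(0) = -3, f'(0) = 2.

f = -9/625 - 1866*exp(-5*x)/625 - 4*x**2/25 + 46*x/125 - 1662*x*exp(-5*x)/125

Divide through by 2: f'' + 10f' + 25f = 3 - 4*x^2 + 6*x.
Characteristic equation r² + 10r + 25 = 0 has discriminant (10)² - 4·(25) = 0, so r = -5 is a repeated root.
Hence f_h = (C1 + C2*x)*exp(-5*x).
For the particular solution try f_p = A0 + A1*x + A2*x^2. Substituting and matching coefficients of each power of x gives A0 = -9/625, A1 = 46/125, A2 = -4/25, so f_p = -9/625 - 4*x^2/25 + 46*x/125.
General solution: f = -9/625 - 4*x^2/25 + 46*x/125 + C1*exp(-5*x) + C2*x*exp(-5*x).
Apply the initial conditions: f(0) = -9/625 + C1 = -3 and f'(0) = 46/125 + C2 - 5*C1 = 2. Solving gives C1 = -1866/625, C2 = -1662/125.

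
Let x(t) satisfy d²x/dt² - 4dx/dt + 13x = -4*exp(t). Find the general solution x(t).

Characteristic equation r² - 4r + 13 = 0 has discriminant (-4)² - 4·(13) = -36 < 0, so r = 2 ± 3i.
Hence x_h = C1*cos(3*t)*exp(2*t) + C2*exp(2*t)*sin(3*t).
Try x_p = A*exp(t). Substituting into the equation and dividing by exp(t) gives A = -2/5, so x_p = -2*exp(t)/5.

x = -2*exp(t)/5 + C1*cos(3*t)*exp(2*t) + C2*exp(2*t)*sin(3*t)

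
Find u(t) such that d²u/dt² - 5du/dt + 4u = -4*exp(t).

Characteristic equation r² - 5r + 4 = 0 factors as (r - 4)(r - 1) = 0, so r = 4, 1.
Hence u_h = C1*exp(4*t) + C2*exp(t).
Since exp(t) solves the homogeneous equation (r = 1 is a root of multiplicity 1), multiply the trial by t. Try u_p = A*t*exp(t). Substituting into the equation and dividing by exp(t) gives A = 4/3, so u_p = 4*t*exp(t)/3.

u = C1*exp(4*t) + C2*exp(t) + 4*t*exp(t)/3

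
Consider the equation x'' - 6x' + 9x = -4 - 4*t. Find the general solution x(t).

Characteristic equation r² - 6r + 9 = 0 has discriminant (-6)² - 4·(9) = 0, so r = 3 is a repeated root.
Hence x_h = (C1 + C2*t)*exp(3*t).
For the particular solution try x_p = A0 + A1*t. Substituting and matching coefficients of each power of t gives A0 = -20/27, A1 = -4/9, so x_p = -20/27 - 4*t/9.

x = -20/27 - 4*t/9 + C1*exp(3*t) + C2*t*exp(3*t)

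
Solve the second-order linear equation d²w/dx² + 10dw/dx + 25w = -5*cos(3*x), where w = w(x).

w = -75*sin(3*x)/578 - 20*cos(3*x)/289 + C1*exp(-5*x) + C2*x*exp(-5*x)

Characteristic equation r² + 10r + 25 = 0 has discriminant (10)² - 4·(25) = 0, so r = -5 is a repeated root.
Hence w_h = (C1 + C2*x)*exp(-5*x).
Try w_p = A*cos(3*x) + B*sin(3*x). Substituting and equating the coefficients of cos(3x) and sin(3x) gives A = -20/289, B = -75/578, so w_p = -75*sin(3*x)/578 - 20*cos(3*x)/289.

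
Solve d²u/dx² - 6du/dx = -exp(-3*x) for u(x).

Characteristic equation r² - 6r = 0 factors as (r - 6)r = 0, so r = 6, 0.
Hence u_h = C1*exp(6*x) + C2.
Try u_p = A*exp(-3*x). Substituting into the equation and dividing by exp(-3*x) gives A = -1/27, so u_p = -exp(-3*x)/27.

u = C2 - exp(-3*x)/27 + C1*exp(6*x)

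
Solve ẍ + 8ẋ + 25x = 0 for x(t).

Characteristic equation r² + 8r + 25 = 0 has discriminant (8)² - 4·(25) = -36 < 0, so r = -4 ± 3i.
Hence x_h = C1*cos(3*t)*exp(-4*t) + C2*exp(-4*t)*sin(3*t).

x = C1*cos(3*t)*exp(-4*t) + C2*exp(-4*t)*sin(3*t)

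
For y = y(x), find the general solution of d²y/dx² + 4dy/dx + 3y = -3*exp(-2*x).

Characteristic equation r² + 4r + 3 = 0 factors as (r + 3)(r + 1) = 0, so r = -3, -1.
Hence y_h = C1*exp(-3*x) + C2*exp(-x).
Try y_p = A*exp(-2*x). Substituting into the equation and dividing by exp(-2*x) gives A = 3, so y_p = 3*exp(-2*x).

y = 3*exp(-2*x) + C1*exp(-3*x) + C2*exp(-x)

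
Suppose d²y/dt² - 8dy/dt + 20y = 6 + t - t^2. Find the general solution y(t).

y = 309/1000 - t**2/20 + t/100 + C1*cos(2*t)*exp(4*t) + C2*exp(4*t)*sin(2*t)

Characteristic equation r² - 8r + 20 = 0 has discriminant (-8)² - 4·(20) = -16 < 0, so r = 4 ± 2i.
Hence y_h = C1*cos(2*t)*exp(4*t) + C2*exp(4*t)*sin(2*t).
For the particular solution try y_p = A0 + A1*t + A2*t^2. Substituting and matching coefficients of each power of t gives A0 = 309/1000, A1 = 1/100, A2 = -1/20, so y_p = 309/1000 - t^2/20 + t/100.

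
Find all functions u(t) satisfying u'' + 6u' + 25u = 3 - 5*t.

u = 21/125 - t/5 + C1*cos(4*t)*exp(-3*t) + C2*exp(-3*t)*sin(4*t)

Characteristic equation r² + 6r + 25 = 0 has discriminant (6)² - 4·(25) = -64 < 0, so r = -3 ± 4i.
Hence u_h = C1*cos(4*t)*exp(-3*t) + C2*exp(-3*t)*sin(4*t).
For the particular solution try u_p = A0 + A1*t. Substituting and matching coefficients of each power of t gives A0 = 21/125, A1 = -1/5, so u_p = 21/125 - t/5.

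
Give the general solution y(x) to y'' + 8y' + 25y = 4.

Characteristic equation r² + 8r + 25 = 0 has discriminant (8)² - 4·(25) = -36 < 0, so r = -4 ± 3i.
Hence y_h = C1*cos(3*x)*exp(-4*x) + C2*exp(-4*x)*sin(3*x).
For the particular solution try y_p = A0. Substituting and matching coefficients of each power of x gives A0 = 4/25, so y_p = 4/25.

y = 4/25 + C1*cos(3*x)*exp(-4*x) + C2*exp(-4*x)*sin(3*x)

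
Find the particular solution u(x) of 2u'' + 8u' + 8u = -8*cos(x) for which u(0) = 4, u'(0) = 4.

u = -16*sin(x)/25 - 12*cos(x)/25 + 112*exp(-2*x)/25 + 68*x*exp(-2*x)/5

Divide through by 2: u'' + 4u' + 4u = -4*cos(x).
Characteristic equation r² + 4r + 4 = 0 has discriminant (4)² - 4·(4) = 0, so r = -2 is a repeated root.
Hence u_h = (C1 + C2*x)*exp(-2*x).
Try u_p = A*cos(x) + B*sin(x). Substituting and equating the coefficients of cos(x) and sin(x) gives A = -12/25, B = -16/25, so u_p = -16*sin(x)/25 - 12*cos(x)/25.
General solution: u = -16*sin(x)/25 - 12*cos(x)/25 + C1*exp(-2*x) + C2*x*exp(-2*x).
Apply the initial conditions: u(0) = -12/25 + C1 = 4 and u'(0) = -16/25 + C2 - 2*C1 = 4. Solving gives C1 = 112/25, C2 = 68/5.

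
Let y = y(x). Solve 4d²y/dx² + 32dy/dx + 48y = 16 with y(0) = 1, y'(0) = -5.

y = 1/3 - exp(-2*x)/4 + 11*exp(-6*x)/12

Divide through by 4: y'' + 8y' + 12y = 4.
Characteristic equation r² + 8r + 12 = 0 factors as (r + 6)(r + 2) = 0, so r = -6, -2.
Hence y_h = C1*exp(-6*x) + C2*exp(-2*x).
For the particular solution try y_p = A0. Substituting and matching coefficients of each power of x gives A0 = 1/3, so y_p = 1/3.
General solution: y = 1/3 + C1*exp(-6*x) + C2*exp(-2*x).
Apply the initial conditions: y(0) = 1/3 + C1 + C2 = 1 and y'(0) = -6*C1 - 2*C2 = -5. Solving gives C1 = 11/12, C2 = -1/4.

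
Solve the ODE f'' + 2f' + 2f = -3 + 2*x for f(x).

f = -5/2 + x + C1*cos(x)*exp(-x) + C2*exp(-x)*sin(x)

Characteristic equation r² + 2r + 2 = 0 has discriminant (2)² - 4·(2) = -4 < 0, so r = -1 ± i.
Hence f_h = C1*cos(x)*exp(-x) + C2*exp(-x)*sin(x).
For the particular solution try f_p = A0 + A1*x. Substituting and matching coefficients of each power of x gives A0 = -5/2, A1 = 1, so f_p = -5/2 + x.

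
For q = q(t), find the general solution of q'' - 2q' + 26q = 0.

Characteristic equation r² - 2r + 26 = 0 has discriminant (-2)² - 4·(26) = -100 < 0, so r = 1 ± 5i.
Hence q_h = C1*cos(5*t)*exp(t) + C2*exp(t)*sin(5*t).

q = C1*cos(5*t)*exp(t) + C2*exp(t)*sin(5*t)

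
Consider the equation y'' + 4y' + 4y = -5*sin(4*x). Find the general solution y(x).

y = cos(4*x)/5 + 3*sin(4*x)/20 + C1*exp(-2*x) + C2*x*exp(-2*x)

Characteristic equation r² + 4r + 4 = 0 has discriminant (4)² - 4·(4) = 0, so r = -2 is a repeated root.
Hence y_h = (C1 + C2*x)*exp(-2*x).
Try y_p = A*cos(4*x) + B*sin(4*x). Substituting and equating the coefficients of cos(4x) and sin(4x) gives A = 1/5, B = 3/20, so y_p = cos(4*x)/5 + 3*sin(4*x)/20.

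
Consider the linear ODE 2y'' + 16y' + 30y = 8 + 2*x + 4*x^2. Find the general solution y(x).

y = 976/3375 - 17*x/225 + 2*x**2/15 + C1*exp(-3*x) + C2*exp(-5*x)

Divide through by 2: y'' + 8y' + 15y = 4 + x + 2*x^2.
Characteristic equation r² + 8r + 15 = 0 factors as (r + 3)(r + 5) = 0, so r = -3, -5.
Hence y_h = C1*exp(-3*x) + C2*exp(-5*x).
For the particular solution try y_p = A0 + A1*x + A2*x^2. Substituting and matching coefficients of each power of x gives A0 = 976/3375, A1 = -17/225, A2 = 2/15, so y_p = 976/3375 - 17*x/225 + 2*x^2/15.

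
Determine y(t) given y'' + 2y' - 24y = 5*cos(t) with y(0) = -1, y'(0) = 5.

y = -303*exp(-6*t)/370 - 125*cos(t)/629 + 3*exp(4*t)/170 + 10*sin(t)/629

Characteristic equation r² + 2r - 24 = 0 factors as (r - 4)(r + 6) = 0, so r = 4, -6.
Hence y_h = C1*exp(4*t) + C2*exp(-6*t).
Try y_p = A*cos(t) + B*sin(t). Substituting and equating the coefficients of cos(t) and sin(t) gives A = -125/629, B = 10/629, so y_p = -125*cos(t)/629 + 10*sin(t)/629.
General solution: y = -125*cos(t)/629 + 10*sin(t)/629 + C1*exp(4*t) + C2*exp(-6*t).
Apply the initial conditions: y(0) = -125/629 + C1 + C2 = -1 and y'(0) = 10/629 - 6*C2 + 4*C1 = 5. Solving gives C1 = 3/170, C2 = -303/370.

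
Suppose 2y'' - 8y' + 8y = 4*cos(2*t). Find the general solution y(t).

y = -sin(2*t)/4 + C1*exp(2*t) + C2*t*exp(2*t)

Divide through by 2: y'' - 4y' + 4y = 2*cos(2*t).
Characteristic equation r² - 4r + 4 = 0 has discriminant (-4)² - 4·(4) = 0, so r = 2 is a repeated root.
Hence y_h = (C1 + C2*t)*exp(2*t).
Try y_p = A*cos(2*t) + B*sin(2*t). Substituting and equating the coefficients of cos(2t) and sin(2t) gives A = 0, B = -1/4, so y_p = -sin(2*t)/4.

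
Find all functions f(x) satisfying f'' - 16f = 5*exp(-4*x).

f = C1*exp(4*x) + C2*exp(-4*x) - 5*x*exp(-4*x)/8

Characteristic equation r² - 16 = 0 factors as (r - 4)(r + 4) = 0, so r = 4, -4.
Hence f_h = C1*exp(4*x) + C2*exp(-4*x).
Since exp(-4*x) solves the homogeneous equation (r = -4 is a root of multiplicity 1), multiply the trial by x. Try f_p = A*x*exp(-4*x). Substituting into the equation and dividing by exp(-4*x) gives A = -5/8, so f_p = -5*x*exp(-4*x)/8.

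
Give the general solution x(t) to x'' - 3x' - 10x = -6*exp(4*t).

x = C1*exp(-2*t) + C2*exp(5*t) + exp(4*t)

Characteristic equation r² - 3r - 10 = 0 factors as (r + 2)(r - 5) = 0, so r = -2, 5.
Hence x_h = C1*exp(-2*t) + C2*exp(5*t).
Try x_p = A*exp(4*t). Substituting into the equation and dividing by exp(4*t) gives A = 1, so x_p = exp(4*t).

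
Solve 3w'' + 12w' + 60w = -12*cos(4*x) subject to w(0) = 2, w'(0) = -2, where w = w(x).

Divide through by 3: w'' + 4w' + 20w = -4*cos(4*x).
Characteristic equation r² + 4r + 20 = 0 has discriminant (4)² - 4·(20) = -64 < 0, so r = -2 ± 4i.
Hence w_h = C1*cos(4*x)*exp(-2*x) + C2*exp(-2*x)*sin(4*x).
Try w_p = A*cos(4*x) + B*sin(4*x). Substituting and equating the coefficients of cos(4x) and sin(4x) gives A = -1/17, B = -4/17, so w_p = -4*sin(4*x)/17 - cos(4*x)/17.
General solution: w = -4*sin(4*x)/17 - cos(4*x)/17 + C1*cos(4*x)*exp(-2*x) + C2*exp(-2*x)*sin(4*x).
Apply the initial conditions: w(0) = -1/17 + C1 = 2 and w'(0) = -16/17 - 2*C1 + 4*C2 = -2. Solving gives C1 = 35/17, C2 = 13/17.

w = -4*sin(4*x)/17 - cos(4*x)/17 + 13*exp(-2*x)*sin(4*x)/17 + 35*cos(4*x)*exp(-2*x)/17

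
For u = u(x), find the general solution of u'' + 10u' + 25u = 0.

Characteristic equation r² + 10r + 25 = 0 has discriminant (10)² - 4·(25) = 0, so r = -5 is a repeated root.
Hence u_h = (C1 + C2*x)*exp(-5*x).

u = C1*exp(-5*x) + C2*x*exp(-5*x)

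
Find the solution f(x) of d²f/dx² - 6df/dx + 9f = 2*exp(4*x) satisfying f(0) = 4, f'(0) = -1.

f = 2*exp(3*x) + 2*exp(4*x) - 15*x*exp(3*x)

Characteristic equation r² - 6r + 9 = 0 has discriminant (-6)² - 4·(9) = 0, so r = 3 is a repeated root.
Hence f_h = (C1 + C2*x)*exp(3*x).
Try f_p = A*exp(4*x). Substituting into the equation and dividing by exp(4*x) gives A = 2, so f_p = 2*exp(4*x).
General solution: f = 2*exp(4*x) + C1*exp(3*x) + C2*x*exp(3*x).
Apply the initial conditions: f(0) = 2 + C1 = 4 and f'(0) = 8 + C2 + 3*C1 = -1. Solving gives C1 = 2, C2 = -15.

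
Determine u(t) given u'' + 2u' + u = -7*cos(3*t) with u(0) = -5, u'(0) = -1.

u = -139*exp(-t)/25 - 21*sin(3*t)/50 + 14*cos(3*t)/25 - 53*t*exp(-t)/10

Characteristic equation r² + 2r + 1 = 0 has discriminant (2)² - 4·(1) = 0, so r = -1 is a repeated root.
Hence u_h = (C1 + C2*t)*exp(-t).
Try u_p = A*cos(3*t) + B*sin(3*t). Substituting and equating the coefficients of cos(3t) and sin(3t) gives A = 14/25, B = -21/50, so u_p = -21*sin(3*t)/50 + 14*cos(3*t)/25.
General solution: u = -21*sin(3*t)/50 + 14*cos(3*t)/25 + C1*exp(-t) + C2*t*exp(-t).
Apply the initial conditions: u(0) = 14/25 + C1 = -5 and u'(0) = -63/50 + C2 - C1 = -1. Solving gives C1 = -139/25, C2 = -53/10.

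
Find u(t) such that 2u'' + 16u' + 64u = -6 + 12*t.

u = -9/64 + 3*t/16 + C1*cos(4*t)*exp(-4*t) + C2*exp(-4*t)*sin(4*t)

Divide through by 2: u'' + 8u' + 32u = -3 + 6*t.
Characteristic equation r² + 8r + 32 = 0 has discriminant (8)² - 4·(32) = -64 < 0, so r = -4 ± 4i.
Hence u_h = C1*cos(4*t)*exp(-4*t) + C2*exp(-4*t)*sin(4*t).
For the particular solution try u_p = A0 + A1*t. Substituting and matching coefficients of each power of t gives A0 = -9/64, A1 = 3/16, so u_p = -9/64 + 3*t/16.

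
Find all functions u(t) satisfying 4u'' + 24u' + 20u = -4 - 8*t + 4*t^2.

Divide through by 4: u'' + 6u' + 5u = -1 + t^2 - 2*t.
Characteristic equation r² + 6r + 5 = 0 factors as (r + 1)(r + 5) = 0, so r = -1, -5.
Hence u_h = C1*exp(-t) + C2*exp(-5*t).
For the particular solution try u_p = A0 + A1*t + A2*t^2. Substituting and matching coefficients of each power of t gives A0 = 97/125, A1 = -22/25, A2 = 1/5, so u_p = 97/125 - 22*t/25 + t^2/5.

u = 97/125 - 22*t/25 + t**2/5 + C1*exp(-t) + C2*exp(-5*t)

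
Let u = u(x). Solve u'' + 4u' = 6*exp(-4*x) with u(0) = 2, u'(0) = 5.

Characteristic equation r² + 4r = 0 factors as (r + 4)r = 0, so r = -4, 0.
Hence u_h = C1*exp(-4*x) + C2.
Since exp(-4*x) solves the homogeneous equation (r = -4 is a root of multiplicity 1), multiply the trial by x. Try u_p = A*x*exp(-4*x). Substituting into the equation and dividing by exp(-4*x) gives A = -3/2, so u_p = -3*x*exp(-4*x)/2.
General solution: u = C2 + C1*exp(-4*x) - 3*x*exp(-4*x)/2.
Apply the initial conditions: u(0) = C1 + C2 = 2 and u'(0) = -3/2 - 4*C1 = 5. Solving gives C1 = -13/8, C2 = 29/8.

u = 29/8 - 13*exp(-4*x)/8 - 3*x*exp(-4*x)/2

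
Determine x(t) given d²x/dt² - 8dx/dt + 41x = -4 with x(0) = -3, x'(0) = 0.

x = -4/41 - 119*cos(5*t)*exp(4*t)/41 + 476*exp(4*t)*sin(5*t)/205

Characteristic equation r² - 8r + 41 = 0 has discriminant (-8)² - 4·(41) = -100 < 0, so r = 4 ± 5i.
Hence x_h = C1*cos(5*t)*exp(4*t) + C2*exp(4*t)*sin(5*t).
For the particular solution try x_p = A0. Substituting and matching coefficients of each power of t gives A0 = -4/41, so x_p = -4/41.
General solution: x = -4/41 + C1*cos(5*t)*exp(4*t) + C2*exp(4*t)*sin(5*t).
Apply the initial conditions: x(0) = -4/41 + C1 = -3 and x'(0) = 4*C1 + 5*C2 = 0. Solving gives C1 = -119/41, C2 = 476/205.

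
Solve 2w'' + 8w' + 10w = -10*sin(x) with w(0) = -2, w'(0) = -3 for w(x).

w = -5*sin(x)/8 + 5*cos(x)/8 - 61*exp(-2*x)*sin(x)/8 - 21*cos(x)*exp(-2*x)/8

Divide through by 2: w'' + 4w' + 5w = -5*sin(x).
Characteristic equation r² + 4r + 5 = 0 has discriminant (4)² - 4·(5) = -4 < 0, so r = -2 ± i.
Hence w_h = C1*cos(x)*exp(-2*x) + C2*exp(-2*x)*sin(x).
Try w_p = A*cos(x) + B*sin(x). Substituting and equating the coefficients of cos(x) and sin(x) gives A = 5/8, B = -5/8, so w_p = -5*sin(x)/8 + 5*cos(x)/8.
General solution: w = -5*sin(x)/8 + 5*cos(x)/8 + C1*cos(x)*exp(-2*x) + C2*exp(-2*x)*sin(x).
Apply the initial conditions: w(0) = 5/8 + C1 = -2 and w'(0) = -5/8 + C2 - 2*C1 = -3. Solving gives C1 = -21/8, C2 = -61/8.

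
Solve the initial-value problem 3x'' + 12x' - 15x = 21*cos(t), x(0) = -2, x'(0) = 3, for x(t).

Divide through by 3: x'' + 4x' - 5x = 7*cos(t).
Characteristic equation r² + 4r - 5 = 0 factors as (r + 5)(r - 1) = 0, so r = -5, 1.
Hence x_h = C1*exp(-5*t) + C2*exp(t).
Try x_p = A*cos(t) + B*sin(t). Substituting and equating the coefficients of cos(t) and sin(t) gives A = -21/26, B = 7/13, so x_p = -21*cos(t)/26 + 7*sin(t)/13.
General solution: x = -21*cos(t)/26 + 7*sin(t)/13 + C1*exp(-5*t) + C2*exp(t).
Apply the initial conditions: x(0) = -21/26 + C1 + C2 = -2 and x'(0) = 7/13 + C2 - 5*C1 = 3. Solving gives C1 = -95/156, C2 = -7/12.

x = -95*exp(-5*t)/156 - 21*cos(t)/26 - 7*exp(t)/12 + 7*sin(t)/13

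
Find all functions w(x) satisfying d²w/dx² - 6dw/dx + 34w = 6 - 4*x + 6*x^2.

w = 768/4913 - 16*x/289 + 3*x**2/17 + C1*cos(5*x)*exp(3*x) + C2*exp(3*x)*sin(5*x)

Characteristic equation r² - 6r + 34 = 0 has discriminant (-6)² - 4·(34) = -100 < 0, so r = 3 ± 5i.
Hence w_h = C1*cos(5*x)*exp(3*x) + C2*exp(3*x)*sin(5*x).
For the particular solution try w_p = A0 + A1*x + A2*x^2. Substituting and matching coefficients of each power of x gives A0 = 768/4913, A1 = -16/289, A2 = 3/17, so w_p = 768/4913 - 16*x/289 + 3*x^2/17.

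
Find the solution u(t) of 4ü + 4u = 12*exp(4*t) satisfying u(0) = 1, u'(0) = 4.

Divide through by 4: u'' + u = 3*exp(4*t).
Characteristic equation r² + 1 = 0 has discriminant (0)² - 4·(1) = -4 < 0, so r = ± i.
Hence u_h = C1*cos(t) + C2*sin(t).
Try u_p = A*exp(4*t). Substituting into the equation and dividing by exp(4*t) gives A = 3/17, so u_p = 3*exp(4*t)/17.
General solution: u = 3*exp(4*t)/17 + C1*cos(t) + C2*sin(t).
Apply the initial conditions: u(0) = 3/17 + C1 = 1 and u'(0) = 12/17 + C2 = 4. Solving gives C1 = 14/17, C2 = 56/17.

u = 3*exp(4*t)/17 + 14*cos(t)/17 + 56*sin(t)/17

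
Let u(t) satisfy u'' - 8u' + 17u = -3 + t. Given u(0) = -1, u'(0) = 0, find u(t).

u = -43/289 + t/17 - 246*cos(t)*exp(4*t)/289 + 967*exp(4*t)*sin(t)/289

Characteristic equation r² - 8r + 17 = 0 has discriminant (-8)² - 4·(17) = -4 < 0, so r = 4 ± i.
Hence u_h = C1*cos(t)*exp(4*t) + C2*exp(4*t)*sin(t).
For the particular solution try u_p = A0 + A1*t. Substituting and matching coefficients of each power of t gives A0 = -43/289, A1 = 1/17, so u_p = -43/289 + t/17.
General solution: u = -43/289 + t/17 + C1*cos(t)*exp(4*t) + C2*exp(4*t)*sin(t).
Apply the initial conditions: u(0) = -43/289 + C1 = -1 and u'(0) = 1/17 + C2 + 4*C1 = 0. Solving gives C1 = -246/289, C2 = 967/289.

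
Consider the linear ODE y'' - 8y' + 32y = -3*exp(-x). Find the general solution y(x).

y = -3*exp(-x)/41 + C1*cos(4*x)*exp(4*x) + C2*exp(4*x)*sin(4*x)

Characteristic equation r² - 8r + 32 = 0 has discriminant (-8)² - 4·(32) = -64 < 0, so r = 4 ± 4i.
Hence y_h = C1*cos(4*x)*exp(4*x) + C2*exp(4*x)*sin(4*x).
Try y_p = A*exp(-x). Substituting into the equation and dividing by exp(-x) gives A = -3/41, so y_p = -3*exp(-x)/41.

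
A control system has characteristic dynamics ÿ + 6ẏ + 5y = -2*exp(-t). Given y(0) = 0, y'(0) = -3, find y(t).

y = -5*exp(-t)/8 + 5*exp(-5*t)/8 - t*exp(-t)/2

Characteristic equation r² + 6r + 5 = 0 factors as (r + 1)(r + 5) = 0, so r = -1, -5.
Hence y_h = C1*exp(-t) + C2*exp(-5*t).
Since exp(-t) solves the homogeneous equation (r = -1 is a root of multiplicity 1), multiply the trial by t. Try y_p = A*t*exp(-t). Substituting into the equation and dividing by exp(-t) gives A = -1/2, so y_p = -t*exp(-t)/2.
General solution: y = C1*exp(-t) + C2*exp(-5*t) - t*exp(-t)/2.
Apply the initial conditions: y(0) = C1 + C2 = 0 and y'(0) = -1/2 - C1 - 5*C2 = -3. Solving gives C1 = -5/8, C2 = 5/8.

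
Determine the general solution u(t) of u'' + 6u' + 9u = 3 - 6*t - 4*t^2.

Characteristic equation r² + 6r + 9 = 0 has discriminant (6)² - 4·(9) = 0, so r = -3 is a repeated root.
Hence u_h = (C1 + C2*t)*exp(-3*t).
For the particular solution try u_p = A0 + A1*t + A2*t^2. Substituting and matching coefficients of each power of t gives A0 = 13/27, A1 = -2/27, A2 = -4/9, so u_p = 13/27 - 4*t^2/9 - 2*t/27.

u = 13/27 - 4*t**2/9 - 2*t/27 + C1*exp(-3*t) + C2*t*exp(-3*t)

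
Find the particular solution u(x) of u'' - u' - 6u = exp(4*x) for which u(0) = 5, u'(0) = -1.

Characteristic equation r² - r - 6 = 0 factors as (r - 3)(r + 2) = 0, so r = 3, -2.
Hence u_h = C1*exp(3*x) + C2*exp(-2*x).
Try u_p = A*exp(4*x). Substituting into the equation and dividing by exp(4*x) gives A = 1/6, so u_p = exp(4*x)/6.
General solution: u = exp(4*x)/6 + C1*exp(3*x) + C2*exp(-2*x).
Apply the initial conditions: u(0) = 1/6 + C1 + C2 = 5 and u'(0) = 2/3 - 2*C2 + 3*C1 = -1. Solving gives C1 = 8/5, C2 = 97/30.

u = exp(4*x)/6 + 8*exp(3*x)/5 + 97*exp(-2*x)/30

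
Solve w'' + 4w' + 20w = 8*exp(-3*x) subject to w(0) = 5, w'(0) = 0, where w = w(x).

w = 8*exp(-3*x)/17 + 77*cos(4*x)*exp(-2*x)/17 + 89*exp(-2*x)*sin(4*x)/34

Characteristic equation r² + 4r + 20 = 0 has discriminant (4)² - 4·(20) = -64 < 0, so r = -2 ± 4i.
Hence w_h = C1*cos(4*x)*exp(-2*x) + C2*exp(-2*x)*sin(4*x).
Try w_p = A*exp(-3*x). Substituting into the equation and dividing by exp(-3*x) gives A = 8/17, so w_p = 8*exp(-3*x)/17.
General solution: w = 8*exp(-3*x)/17 + C1*cos(4*x)*exp(-2*x) + C2*exp(-2*x)*sin(4*x).
Apply the initial conditions: w(0) = 8/17 + C1 = 5 and w'(0) = -24/17 - 2*C1 + 4*C2 = 0. Solving gives C1 = 77/17, C2 = 89/34.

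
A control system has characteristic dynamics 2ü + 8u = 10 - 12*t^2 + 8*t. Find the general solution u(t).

Divide through by 2: u'' + 4u = 5 - 6*t^2 + 4*t.
Characteristic equation r² + 4 = 0 has discriminant (0)² - 4·(4) = -16 < 0, so r = ± 2i.
Hence u_h = C1*cos(2*t) + C2*sin(2*t).
For the particular solution try u_p = A0 + A1*t + A2*t^2. Substituting and matching coefficients of each power of t gives A0 = 2, A1 = 1, A2 = -3/2, so u_p = 2 + t - 3*t^2/2.

u = 2 + t - 3*t**2/2 + C1*cos(2*t) + C2*sin(2*t)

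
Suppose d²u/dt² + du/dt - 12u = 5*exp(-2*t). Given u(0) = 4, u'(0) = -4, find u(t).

Characteristic equation r² + r - 12 = 0 factors as (r - 3)(r + 4) = 0, so r = 3, -4.
Hence u_h = C1*exp(3*t) + C2*exp(-4*t).
Try u_p = A*exp(-2*t). Substituting into the equation and dividing by exp(-2*t) gives A = -1/2, so u_p = -exp(-2*t)/2.
General solution: u = -exp(-2*t)/2 + C1*exp(3*t) + C2*exp(-4*t).
Apply the initial conditions: u(0) = -1/2 + C1 + C2 = 4 and u'(0) = 1 - 4*C2 + 3*C1 = -4. Solving gives C1 = 13/7, C2 = 37/14.

u = -exp(-2*t)/2 + 13*exp(3*t)/7 + 37*exp(-4*t)/14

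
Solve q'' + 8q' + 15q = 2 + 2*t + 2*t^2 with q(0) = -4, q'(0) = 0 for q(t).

q = 406/3375 - 278*exp(-3*t)/27 - 2*t/225 + 2*t**2/15 + 772*exp(-5*t)/125

Characteristic equation r² + 8r + 15 = 0 factors as (r + 5)(r + 3) = 0, so r = -5, -3.
Hence q_h = C1*exp(-5*t) + C2*exp(-3*t).
For the particular solution try q_p = A0 + A1*t + A2*t^2. Substituting and matching coefficients of each power of t gives A0 = 406/3375, A1 = -2/225, A2 = 2/15, so q_p = 406/3375 - 2*t/225 + 2*t^2/15.
General solution: q = 406/3375 - 2*t/225 + 2*t^2/15 + C1*exp(-5*t) + C2*exp(-3*t).
Apply the initial conditions: q(0) = 406/3375 + C1 + C2 = -4 and q'(0) = -2/225 - 5*C1 - 3*C2 = 0. Solving gives C1 = 772/125, C2 = -278/27.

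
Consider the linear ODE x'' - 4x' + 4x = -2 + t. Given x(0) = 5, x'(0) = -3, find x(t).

x = -1/4 + t/4 + 21*exp(2*t)/4 - 55*t*exp(2*t)/4

Characteristic equation r² - 4r + 4 = 0 has discriminant (-4)² - 4·(4) = 0, so r = 2 is a repeated root.
Hence x_h = (C1 + C2*t)*exp(2*t).
For the particular solution try x_p = A0 + A1*t. Substituting and matching coefficients of each power of t gives A0 = -1/4, A1 = 1/4, so x_p = -1/4 + t/4.
General solution: x = -1/4 + t/4 + C1*exp(2*t) + C2*t*exp(2*t).
Apply the initial conditions: x(0) = -1/4 + C1 = 5 and x'(0) = 1/4 + C2 + 2*C1 = -3. Solving gives C1 = 21/4, C2 = -55/4.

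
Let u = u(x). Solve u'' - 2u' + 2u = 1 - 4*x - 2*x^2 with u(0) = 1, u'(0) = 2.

Characteristic equation r² - 2r + 2 = 0 has discriminant (-2)² - 4·(2) = -4 < 0, so r = 1 ± i.
Hence u_h = C1*cos(x)*exp(x) + C2*exp(x)*sin(x).
For the particular solution try u_p = A0 + A1*x + A2*x^2. Substituting and matching coefficients of each power of x gives A0 = -5/2, A1 = -4, A2 = -1, so u_p = -5/2 - x^2 - 4*x.
General solution: u = -5/2 - x^2 - 4*x + C1*cos(x)*exp(x) + C2*exp(x)*sin(x).
Apply the initial conditions: u(0) = -5/2 + C1 = 1 and u'(0) = -4 + C1 + C2 = 2. Solving gives C1 = 7/2, C2 = 5/2.

u = -5/2 - x**2 - 4*x + 5*exp(x)*sin(x)/2 + 7*cos(x)*exp(x)/2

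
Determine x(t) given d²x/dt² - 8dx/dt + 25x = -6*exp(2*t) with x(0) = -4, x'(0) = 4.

x = -6*exp(2*t)/13 - 46*cos(3*t)*exp(4*t)/13 + 248*exp(4*t)*sin(3*t)/39

Characteristic equation r² - 8r + 25 = 0 has discriminant (-8)² - 4·(25) = -36 < 0, so r = 4 ± 3i.
Hence x_h = C1*cos(3*t)*exp(4*t) + C2*exp(4*t)*sin(3*t).
Try x_p = A*exp(2*t). Substituting into the equation and dividing by exp(2*t) gives A = -6/13, so x_p = -6*exp(2*t)/13.
General solution: x = -6*exp(2*t)/13 + C1*cos(3*t)*exp(4*t) + C2*exp(4*t)*sin(3*t).
Apply the initial conditions: x(0) = -6/13 + C1 = -4 and x'(0) = -12/13 + 3*C2 + 4*C1 = 4. Solving gives C1 = -46/13, C2 = 248/39.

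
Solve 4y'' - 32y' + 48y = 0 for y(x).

Divide through by 4: y'' - 8y' + 12y = 0.
Characteristic equation r² - 8r + 12 = 0 factors as (r - 6)(r - 2) = 0, so r = 6, 2.
Hence y_h = C1*exp(6*x) + C2*exp(2*x).

y = C1*exp(6*x) + C2*exp(2*x)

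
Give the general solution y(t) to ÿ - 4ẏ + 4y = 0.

y = C1*exp(2*t) + C2*t*exp(2*t)

Characteristic equation r² - 4r + 4 = 0 has discriminant (-4)² - 4·(4) = 0, so r = 2 is a repeated root.
Hence y_h = (C1 + C2*t)*exp(2*t).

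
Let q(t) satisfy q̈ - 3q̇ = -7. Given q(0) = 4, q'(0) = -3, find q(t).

Characteristic equation r² - 3r = 0 factors as (r - 3)r = 0, so r = 3, 0.
Hence q_h = C1*exp(3*t) + C2.
Since 1 solves the homogeneous equation (r = 0 is a root of multiplicity 1), multiply the trial by t. Try q_p = A*t. Substituting into the equation and dividing by 1 gives A = 7/3, so q_p = 7*t/3.
General solution: q = C2 + 7*t/3 + C1*exp(3*t).
Apply the initial conditions: q(0) = C1 + C2 = 4 and q'(0) = 7/3 + 3*C1 = -3. Solving gives C1 = -16/9, C2 = 52/9.

q = 52/9 - 16*exp(3*t)/9 + 7*t/3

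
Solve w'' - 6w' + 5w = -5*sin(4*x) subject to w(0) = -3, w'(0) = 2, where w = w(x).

w = -269*exp(x)/68 - 120*cos(4*x)/697 + 55*sin(4*x)/697 + 185*exp(5*x)/164

Characteristic equation r² - 6r + 5 = 0 factors as (r - 1)(r - 5) = 0, so r = 1, 5.
Hence w_h = C1*exp(x) + C2*exp(5*x).
Try w_p = A*cos(4*x) + B*sin(4*x). Substituting and equating the coefficients of cos(4x) and sin(4x) gives A = -120/697, B = 55/697, so w_p = -120*cos(4*x)/697 + 55*sin(4*x)/697.
General solution: w = -120*cos(4*x)/697 + 55*sin(4*x)/697 + C1*exp(x) + C2*exp(5*x).
Apply the initial conditions: w(0) = -120/697 + C1 + C2 = -3 and w'(0) = 220/697 + C1 + 5*C2 = 2. Solving gives C1 = -269/68, C2 = 185/164.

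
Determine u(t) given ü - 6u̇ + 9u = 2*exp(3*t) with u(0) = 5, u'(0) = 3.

u = 5*exp(3*t) + t**2*exp(3*t) - 12*t*exp(3*t)

Characteristic equation r² - 6r + 9 = 0 has discriminant (-6)² - 4·(9) = 0, so r = 3 is a repeated root.
Hence u_h = (C1 + C2*t)*exp(3*t).
Since exp(3*t) solves the homogeneous equation (r = 3 is a root of multiplicity 2), multiply the trial by t^2. Try u_p = A*t^2*exp(3*t). Substituting into the equation and dividing by exp(3*t) gives A = 1, so u_p = t^2*exp(3*t).
General solution: u = C1*exp(3*t) + t^2*exp(3*t) + C2*t*exp(3*t).
Apply the initial conditions: u(0) = C1 = 5 and u'(0) = C2 + 3*C1 = 3. Solving gives C1 = 5, C2 = -12.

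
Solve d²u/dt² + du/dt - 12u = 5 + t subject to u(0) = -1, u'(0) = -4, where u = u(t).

Characteristic equation r² + r - 12 = 0 factors as (r + 4)(r - 3) = 0, so r = -4, 3.
Hence u_h = C1*exp(-4*t) + C2*exp(3*t).
For the particular solution try u_p = A0 + A1*t. Substituting and matching coefficients of each power of t gives A0 = -61/144, A1 = -1/12, so u_p = -61/144 - t/12.
General solution: u = -61/144 - t/12 + C1*exp(-4*t) + C2*exp(3*t).
Apply the initial conditions: u(0) = -61/144 + C1 + C2 = -1 and u'(0) = -1/12 - 4*C1 + 3*C2 = -4. Solving gives C1 = 5/16, C2 = -8/9.

u = -61/144 - 8*exp(3*t)/9 - t/12 + 5*exp(-4*t)/16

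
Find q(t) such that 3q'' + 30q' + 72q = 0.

Divide through by 3: q'' + 10q' + 24q = 0.
Characteristic equation r² + 10r + 24 = 0 factors as (r + 4)(r + 6) = 0, so r = -4, -6.
Hence q_h = C1*exp(-4*t) + C2*exp(-6*t).

q = C1*exp(-4*t) + C2*exp(-6*t)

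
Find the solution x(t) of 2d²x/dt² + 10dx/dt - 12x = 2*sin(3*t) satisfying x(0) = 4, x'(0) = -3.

Divide through by 2: x'' + 5x' - 6x = sin(3*t).
Characteristic equation r² + 5r - 6 = 0 factors as (r - 1)(r + 6) = 0, so r = 1, -6.
Hence x_h = C1*exp(t) + C2*exp(-6*t).
Try x_p = A*cos(3*t) + B*sin(3*t). Substituting and equating the coefficients of cos(3t) and sin(3t) gives A = -1/30, B = -1/30, so x_p = -cos(3*t)/30 - sin(3*t)/30.
General solution: x = -cos(3*t)/30 - sin(3*t)/30 + C1*exp(t) + C2*exp(-6*t).
Apply the initial conditions: x(0) = -1/30 + C1 + C2 = 4 and x'(0) = -1/10 + C1 - 6*C2 = -3. Solving gives C1 = 213/70, C2 = 104/105.

x = -cos(3*t)/30 - sin(3*t)/30 + 104*exp(-6*t)/105 + 213*exp(t)/70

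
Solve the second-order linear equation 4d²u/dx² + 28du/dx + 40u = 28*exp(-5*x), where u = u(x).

Divide through by 4: u'' + 7u' + 10u = 7*exp(-5*x).
Characteristic equation r² + 7r + 10 = 0 factors as (r + 2)(r + 5) = 0, so r = -2, -5.
Hence u_h = C1*exp(-2*x) + C2*exp(-5*x).
Since exp(-5*x) solves the homogeneous equation (r = -5 is a root of multiplicity 1), multiply the trial by x. Try u_p = A*x*exp(-5*x). Substituting into the equation and dividing by exp(-5*x) gives A = -7/3, so u_p = -7*x*exp(-5*x)/3.

u = C1*exp(-2*x) + C2*exp(-5*x) - 7*x*exp(-5*x)/3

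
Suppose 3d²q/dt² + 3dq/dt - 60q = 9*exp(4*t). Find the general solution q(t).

q = C1*exp(4*t) + C2*exp(-5*t) + t*exp(4*t)/3

Divide through by 3: q'' + q' - 20q = 3*exp(4*t).
Characteristic equation r² + r - 20 = 0 factors as (r - 4)(r + 5) = 0, so r = 4, -5.
Hence q_h = C1*exp(4*t) + C2*exp(-5*t).
Since exp(4*t) solves the homogeneous equation (r = 4 is a root of multiplicity 1), multiply the trial by t. Try q_p = A*t*exp(4*t). Substituting into the equation and dividing by exp(4*t) gives A = 1/3, so q_p = t*exp(4*t)/3.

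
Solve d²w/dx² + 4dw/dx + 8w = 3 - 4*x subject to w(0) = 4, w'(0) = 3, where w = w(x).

w = 5/8 - x/2 + 27*cos(2*x)*exp(-2*x)/8 + 41*exp(-2*x)*sin(2*x)/8

Characteristic equation r² + 4r + 8 = 0 has discriminant (4)² - 4·(8) = -16 < 0, so r = -2 ± 2i.
Hence w_h = C1*cos(2*x)*exp(-2*x) + C2*exp(-2*x)*sin(2*x).
For the particular solution try w_p = A0 + A1*x. Substituting and matching coefficients of each power of x gives A0 = 5/8, A1 = -1/2, so w_p = 5/8 - x/2.
General solution: w = 5/8 - x/2 + C1*cos(2*x)*exp(-2*x) + C2*exp(-2*x)*sin(2*x).
Apply the initial conditions: w(0) = 5/8 + C1 = 4 and w'(0) = -1/2 - 2*C1 + 2*C2 = 3. Solving gives C1 = 27/8, C2 = 41/8.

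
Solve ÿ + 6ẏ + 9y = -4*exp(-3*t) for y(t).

Characteristic equation r² + 6r + 9 = 0 has discriminant (6)² - 4·(9) = 0, so r = -3 is a repeated root.
Hence y_h = (C1 + C2*t)*exp(-3*t).
Since exp(-3*t) solves the homogeneous equation (r = -3 is a root of multiplicity 2), multiply the trial by t^2. Try y_p = A*t^2*exp(-3*t). Substituting into the equation and dividing by exp(-3*t) gives A = -2, so y_p = -2*t^2*exp(-3*t).

y = C1*exp(-3*t) - 2*t**2*exp(-3*t) + C2*t*exp(-3*t)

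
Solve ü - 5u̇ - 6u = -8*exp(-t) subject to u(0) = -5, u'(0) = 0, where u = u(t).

Characteristic equation r² - 5r - 6 = 0 factors as (r + 1)(r - 6) = 0, so r = -1, 6.
Hence u_h = C1*exp(-t) + C2*exp(6*t).
Since exp(-t) solves the homogeneous equation (r = -1 is a root of multiplicity 1), multiply the trial by t. Try u_p = A*t*exp(-t). Substituting into the equation and dividing by exp(-t) gives A = 8/7, so u_p = 8*t*exp(-t)/7.
General solution: u = C1*exp(-t) + C2*exp(6*t) + 8*t*exp(-t)/7.
Apply the initial conditions: u(0) = C1 + C2 = -5 and u'(0) = 8/7 - C1 + 6*C2 = 0. Solving gives C1 = -202/49, C2 = -43/49.

u = -202*exp(-t)/49 - 43*exp(6*t)/49 + 8*t*exp(-t)/7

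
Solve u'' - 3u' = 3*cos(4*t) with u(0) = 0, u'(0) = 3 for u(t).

Characteristic equation r² - 3r = 0 factors as (r - 3)r = 0, so r = 3, 0.
Hence u_h = C1*exp(3*t) + C2.
Try u_p = A*cos(4*t) + B*sin(4*t). Substituting and equating the coefficients of cos(4t) and sin(4t) gives A = -3/25, B = -9/100, so u_p = -9*sin(4*t)/100 - 3*cos(4*t)/25.
General solution: u = C2 - 9*sin(4*t)/100 - 3*cos(4*t)/25 + C1*exp(3*t).
Apply the initial conditions: u(0) = -3/25 + C1 + C2 = 0 and u'(0) = -9/25 + 3*C1 = 3. Solving gives C1 = 28/25, C2 = -1.

u = -1 - 9*sin(4*t)/100 - 3*cos(4*t)/25 + 28*exp(3*t)/25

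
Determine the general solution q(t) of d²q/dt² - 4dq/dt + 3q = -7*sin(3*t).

q = -7*cos(3*t)/15 + 7*sin(3*t)/30 + C1*exp(3*t) + C2*exp(t)

Characteristic equation r² - 4r + 3 = 0 factors as (r - 3)(r - 1) = 0, so r = 3, 1.
Hence q_h = C1*exp(3*t) + C2*exp(t).
Try q_p = A*cos(3*t) + B*sin(3*t). Substituting and equating the coefficients of cos(3t) and sin(3t) gives A = -7/15, B = 7/30, so q_p = -7*cos(3*t)/15 + 7*sin(3*t)/30.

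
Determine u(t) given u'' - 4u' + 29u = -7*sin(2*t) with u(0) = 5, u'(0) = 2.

u = -175*sin(2*t)/689 - 56*cos(2*t)/689 - 5274*exp(2*t)*sin(5*t)/3445 + 3501*cos(5*t)*exp(2*t)/689

Characteristic equation r² - 4r + 29 = 0 has discriminant (-4)² - 4·(29) = -100 < 0, so r = 2 ± 5i.
Hence u_h = C1*cos(5*t)*exp(2*t) + C2*exp(2*t)*sin(5*t).
Try u_p = A*cos(2*t) + B*sin(2*t). Substituting and equating the coefficients of cos(2t) and sin(2t) gives A = -56/689, B = -175/689, so u_p = -175*sin(2*t)/689 - 56*cos(2*t)/689.
General solution: u = -175*sin(2*t)/689 - 56*cos(2*t)/689 + C1*cos(5*t)*exp(2*t) + C2*exp(2*t)*sin(5*t).
Apply the initial conditions: u(0) = -56/689 + C1 = 5 and u'(0) = -350/689 + 2*C1 + 5*C2 = 2. Solving gives C1 = 3501/689, C2 = -5274/3445.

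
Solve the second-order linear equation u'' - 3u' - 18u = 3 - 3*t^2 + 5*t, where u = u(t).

Characteristic equation r² - 3r - 18 = 0 factors as (r + 3)(r - 6) = 0, so r = -3, 6.
Hence u_h = C1*exp(-3*t) + C2*exp(6*t).
For the particular solution try u_p = A0 + A1*t + A2*t^2. Substituting and matching coefficients of each power of t gives A0 = -5/54, A1 = -1/3, A2 = 1/6, so u_p = -5/54 - t/3 + t^2/6.

u = -5/54 - t/3 + t**2/6 + C1*exp(-3*t) + C2*exp(6*t)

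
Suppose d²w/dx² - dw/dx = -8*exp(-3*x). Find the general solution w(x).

w = C2 - 2*exp(-3*x)/3 + C1*exp(x)

Characteristic equation r² - r = 0 factors as (r - 1)r = 0, so r = 1, 0.
Hence w_h = C1*exp(x) + C2.
Try w_p = A*exp(-3*x). Substituting into the equation and dividing by exp(-3*x) gives A = -2/3, so w_p = -2*exp(-3*x)/3.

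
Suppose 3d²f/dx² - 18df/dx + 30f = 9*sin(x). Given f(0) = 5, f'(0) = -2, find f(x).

f = 2*cos(x)/13 + 3*sin(x)/13 - 218*exp(3*x)*sin(x)/13 + 63*cos(x)*exp(3*x)/13

Divide through by 3: f'' - 6f' + 10f = 3*sin(x).
Characteristic equation r² - 6r + 10 = 0 has discriminant (-6)² - 4·(10) = -4 < 0, so r = 3 ± i.
Hence f_h = C1*cos(x)*exp(3*x) + C2*exp(3*x)*sin(x).
Try f_p = A*cos(x) + B*sin(x). Substituting and equating the coefficients of cos(x) and sin(x) gives A = 2/13, B = 3/13, so f_p = 2*cos(x)/13 + 3*sin(x)/13.
General solution: f = 2*cos(x)/13 + 3*sin(x)/13 + C1*cos(x)*exp(3*x) + C2*exp(3*x)*sin(x).
Apply the initial conditions: f(0) = 2/13 + C1 = 5 and f'(0) = 3/13 + C2 + 3*C1 = -2. Solving gives C1 = 63/13, C2 = -218/13.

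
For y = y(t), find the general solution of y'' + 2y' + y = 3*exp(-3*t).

y = 3*exp(-3*t)/4 + C1*exp(-t) + C2*t*exp(-t)

Characteristic equation r² + 2r + 1 = 0 has discriminant (2)² - 4·(1) = 0, so r = -1 is a repeated root.
Hence y_h = (C1 + C2*t)*exp(-t).
Try y_p = A*exp(-3*t). Substituting into the equation and dividing by exp(-3*t) gives A = 3/4, so y_p = 3*exp(-3*t)/4.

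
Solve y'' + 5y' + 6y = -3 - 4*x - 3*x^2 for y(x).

Characteristic equation r² + 5r + 6 = 0 factors as (r + 2)(r + 3) = 0, so r = -2, -3.
Hence y_h = C1*exp(-2*x) + C2*exp(-3*x).
For the particular solution try y_p = A0 + A1*x + A2*x^2. Substituting and matching coefficients of each power of x gives A0 = -17/36, A1 = 1/6, A2 = -1/2, so y_p = -17/36 - x^2/2 + x/6.

y = -17/36 - x**2/2 + x/6 + C1*exp(-2*x) + C2*exp(-3*x)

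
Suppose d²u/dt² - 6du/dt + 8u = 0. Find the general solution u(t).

Characteristic equation r² - 6r + 8 = 0 factors as (r - 2)(r - 4) = 0, so r = 2, 4.
Hence u_h = C1*exp(2*t) + C2*exp(4*t).

u = C1*exp(2*t) + C2*exp(4*t)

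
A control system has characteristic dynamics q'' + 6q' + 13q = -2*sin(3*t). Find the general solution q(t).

q = -2*sin(3*t)/85 + 9*cos(3*t)/85 + C1*cos(2*t)*exp(-3*t) + C2*exp(-3*t)*sin(2*t)

Characteristic equation r² + 6r + 13 = 0 has discriminant (6)² - 4·(13) = -16 < 0, so r = -3 ± 2i.
Hence q_h = C1*cos(2*t)*exp(-3*t) + C2*exp(-3*t)*sin(2*t).
Try q_p = A*cos(3*t) + B*sin(3*t). Substituting and equating the coefficients of cos(3t) and sin(3t) gives A = 9/85, B = -2/85, so q_p = -2*sin(3*t)/85 + 9*cos(3*t)/85.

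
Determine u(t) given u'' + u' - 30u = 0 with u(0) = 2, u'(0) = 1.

u = 9*exp(-6*t)/11 + 13*exp(5*t)/11

Characteristic equation r² + r - 30 = 0 factors as (r + 6)(r - 5) = 0, so r = -6, 5.
Hence u_h = C1*exp(-6*t) + C2*exp(5*t).
Apply the initial conditions: u(0) = C1 + C2 = 2 and u'(0) = -6*C1 + 5*C2 = 1. Solving gives C1 = 9/11, C2 = 13/11.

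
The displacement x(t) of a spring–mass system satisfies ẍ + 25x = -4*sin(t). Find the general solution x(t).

x = -sin(t)/6 + C1*cos(5*t) + C2*sin(5*t)

Characteristic equation r² + 25 = 0 has discriminant (0)² - 4·(25) = -100 < 0, so r = ± 5i.
Hence x_h = C1*cos(5*t) + C2*sin(5*t).
Try x_p = A*cos(t) + B*sin(t). Substituting and equating the coefficients of cos(t) and sin(t) gives A = 0, B = -1/6, so x_p = -sin(t)/6.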